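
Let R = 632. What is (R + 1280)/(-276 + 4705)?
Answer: 1912/4429 ≈ 0.43170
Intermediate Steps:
(R + 1280)/(-276 + 4705) = (632 + 1280)/(-276 + 4705) = 1912/4429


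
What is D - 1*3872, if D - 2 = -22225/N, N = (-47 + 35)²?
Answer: -579505/144 ≈ -4024.3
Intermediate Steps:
N = 144 (N = (-12)² = 144)
D = -21937/144 (D = 2 - 22225/144 = -21937/144 ≈ -152.34)
D - 1*3872 = -21937/144 - 1*3872 = -21937/144 - 3872 = -579505/144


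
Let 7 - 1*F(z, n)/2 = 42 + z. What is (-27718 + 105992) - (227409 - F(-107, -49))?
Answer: -148991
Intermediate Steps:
F(z, n) = -70 - 2*z (F(z, n) = 14 - 2*(42 + z) = 14 + (-84 - 2*z) = -70 - 2*z)
(-27718 + 105992) - (227409 - F(-107, -49)) = (-27718 + 105992) - (227409 - (-70 - 2*(-107))) = 78274 - (227409 - (-70 + 214)) = 78274 - (227409 - 1*144) = 78274 - (227409 - 144) = 78274 - 1*227265 = 78274 - 227265 = -148991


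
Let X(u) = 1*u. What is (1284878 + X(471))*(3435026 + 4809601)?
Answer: 10597223069823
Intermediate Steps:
X(u) = u
(1284878 + X(471))*(3435026 + 4809601) = (1284878 + 471)*(3435026 + 4809601) = 1285349*8244627 = 10597223069823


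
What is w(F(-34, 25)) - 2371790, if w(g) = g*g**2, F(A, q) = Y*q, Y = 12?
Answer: 24628210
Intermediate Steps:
F(A, q) = 12*q
w(g) = g**3
w(F(-34, 25)) - 2371790 = (12*25)**3 - 2371790 = 300**3 - 2371790 = 27000000 - 2371790 = 24628210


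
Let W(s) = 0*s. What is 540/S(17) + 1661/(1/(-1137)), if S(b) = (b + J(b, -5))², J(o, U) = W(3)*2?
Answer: -545792433/289 ≈ -1.8886e+6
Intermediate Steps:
W(s) = 0
J(o, U) = 0 (J(o, U) = 0*2 = 0)
S(b) = b² (S(b) = (b + 0)² = b²)
540/S(17) + 1661/(1/(-1137)) = 540/(17²) + 1661/(1/(-1137)) = 540/289 + 1661/(-1/1137) = 540*(1/289) + 1661*(-1137) = 540/289 - 1888557 = -545792433/289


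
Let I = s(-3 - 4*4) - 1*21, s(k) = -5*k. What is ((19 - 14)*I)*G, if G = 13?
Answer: 4810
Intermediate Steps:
I = 74 (I = -5*(-3 - 4*4) - 1*21 = -5*(-3 - 16) - 21 = -5*(-19) - 21 = 95 - 21 = 74)
((19 - 14)*I)*G = ((19 - 14)*74)*13 = (5*74)*13 = 370*13 = 4810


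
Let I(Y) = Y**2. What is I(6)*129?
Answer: 4644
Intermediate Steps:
I(6)*129 = 6**2*129 = 36*129 = 4644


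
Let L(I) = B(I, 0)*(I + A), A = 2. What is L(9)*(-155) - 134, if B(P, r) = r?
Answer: -134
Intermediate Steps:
L(I) = 0 (L(I) = 0*(I + 2) = 0*(2 + I) = 0)
L(9)*(-155) - 134 = 0*(-155) - 134 = 0 - 134 = -134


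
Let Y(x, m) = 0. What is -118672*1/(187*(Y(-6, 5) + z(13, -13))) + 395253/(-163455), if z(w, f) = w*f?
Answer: 7965803/5958095 ≈ 1.3370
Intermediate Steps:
z(w, f) = f*w
-118672*1/(187*(Y(-6, 5) + z(13, -13))) + 395253/(-163455) = -118672*1/(187*(0 - 13*13)) + 395253/(-163455) = -118672*1/(187*(0 - 169)) + 395253*(-1/163455) = -118672/((-169*187)) - 131751/54485 = -118672/(-31603) - 131751/54485 = -118672*(-1/31603) - 131751/54485 = 118672/31603 - 131751/54485 = 7965803/5958095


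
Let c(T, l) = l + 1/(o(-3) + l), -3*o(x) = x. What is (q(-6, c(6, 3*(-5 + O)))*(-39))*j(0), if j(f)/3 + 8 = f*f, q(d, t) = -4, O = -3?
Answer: -3744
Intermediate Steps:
o(x) = -x/3
c(T, l) = l + 1/(1 + l) (c(T, l) = l + 1/(-1/3*(-3) + l) = l + 1/(1 + l))
j(f) = -24 + 3*f**2 (j(f) = -24 + 3*(f*f) = -24 + 3*f**2)
(q(-6, c(6, 3*(-5 + O)))*(-39))*j(0) = (-4*(-39))*(-24 + 3*0**2) = 156*(-24 + 3*0) = 156*(-24 + 0) = 156*(-24) = -3744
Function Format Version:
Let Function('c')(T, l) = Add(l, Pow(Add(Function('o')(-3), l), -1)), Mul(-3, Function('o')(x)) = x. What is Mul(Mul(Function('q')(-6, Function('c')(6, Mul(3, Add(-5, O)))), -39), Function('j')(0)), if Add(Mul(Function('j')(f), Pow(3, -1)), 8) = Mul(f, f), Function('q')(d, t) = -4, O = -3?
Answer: -3744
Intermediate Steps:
Function('o')(x) = Mul(Rational(-1, 3), x)
Function('c')(T, l) = Add(l, Pow(Add(1, l), -1)) (Function('c')(T, l) = Add(l, Pow(Add(Mul(Rational(-1, 3), -3), l), -1)) = Add(l, Pow(Add(1, l), -1)))
Function('j')(f) = Add(-24, Mul(3, Pow(f, 2))) (Function('j')(f) = Add(-24, Mul(3, Mul(f, f))) = Add(-24, Mul(3, Pow(f, 2))))
Mul(Mul(Function('q')(-6, Function('c')(6, Mul(3, Add(-5, O)))), -39), Function('j')(0)) = Mul(Mul(-4, -39), Add(-24, Mul(3, Pow(0, 2)))) = Mul(156, Add(-24, Mul(3, 0))) = Mul(156, Add(-24, 0)) = Mul(156, -24) = -3744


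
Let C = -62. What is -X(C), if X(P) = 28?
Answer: -28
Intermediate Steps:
-X(C) = -1*28 = -28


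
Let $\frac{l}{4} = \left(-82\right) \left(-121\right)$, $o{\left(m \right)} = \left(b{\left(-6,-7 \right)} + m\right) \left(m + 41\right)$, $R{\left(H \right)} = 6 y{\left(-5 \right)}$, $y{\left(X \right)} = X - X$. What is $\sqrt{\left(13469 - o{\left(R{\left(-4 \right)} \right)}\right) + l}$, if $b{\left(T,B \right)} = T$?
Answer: $\sqrt{53403} \approx 231.09$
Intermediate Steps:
$y{\left(X \right)} = 0$
$R{\left(H \right)} = 0$ ($R{\left(H \right)} = 6 \cdot 0 = 0$)
$o{\left(m \right)} = \left(-6 + m\right) \left(41 + m\right)$ ($o{\left(m \right)} = \left(-6 + m\right) \left(m + 41\right) = \left(-6 + m\right) \left(41 + m\right)$)
$l = 39688$ ($l = 4 \left(\left(-82\right) \left(-121\right)\right) = 4 \cdot 9922 = 39688$)
$\sqrt{\left(13469 - o{\left(R{\left(-4 \right)} \right)}\right) + l} = \sqrt{\left(13469 - \left(-246 + 0^{2} + 35 \cdot 0\right)\right) + 39688} = \sqrt{\left(13469 - \left(-246 + 0 + 0\right)\right) + 39688} = \sqrt{\left(13469 - -246\right) + 39688} = \sqrt{\left(13469 + 246\right) + 39688} = \sqrt{13715 + 39688} = \sqrt{53403}$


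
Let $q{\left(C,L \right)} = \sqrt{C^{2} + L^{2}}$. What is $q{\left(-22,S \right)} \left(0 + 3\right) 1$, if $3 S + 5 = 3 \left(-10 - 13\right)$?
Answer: $2 \sqrt{2458} \approx 99.156$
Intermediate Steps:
$S = - \frac{74}{3}$ ($S = - \frac{5}{3} + \frac{3 \left(-10 - 13\right)}{3} = - \frac{5}{3} + \frac{3 \left(-23\right)}{3} = - \frac{5}{3} + \frac{1}{3} \left(-69\right) = - \frac{5}{3} - 23 = - \frac{74}{3} \approx -24.667$)
$q{\left(-22,S \right)} \left(0 + 3\right) 1 = \sqrt{\left(-22\right)^{2} + \left(- \frac{74}{3}\right)^{2}} \left(0 + 3\right) 1 = \sqrt{484 + \frac{5476}{9}} \cdot 3 \cdot 1 = \sqrt{\frac{9832}{9}} \cdot 3 = \frac{2 \sqrt{2458}}{3} \cdot 3 = 2 \sqrt{2458}$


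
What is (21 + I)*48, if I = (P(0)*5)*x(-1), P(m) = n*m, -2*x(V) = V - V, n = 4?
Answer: 1008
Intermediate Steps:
x(V) = 0 (x(V) = -(V - V)/2 = -½*0 = 0)
P(m) = 4*m
I = 0 (I = ((4*0)*5)*0 = (0*5)*0 = 0*0 = 0)
(21 + I)*48 = (21 + 0)*48 = 21*48 = 1008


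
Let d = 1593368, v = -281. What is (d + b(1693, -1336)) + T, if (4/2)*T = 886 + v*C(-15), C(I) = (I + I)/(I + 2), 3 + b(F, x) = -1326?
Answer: 20698051/13 ≈ 1.5922e+6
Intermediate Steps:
b(F, x) = -1329 (b(F, x) = -3 - 1326 = -1329)
C(I) = 2*I/(2 + I) (C(I) = (2*I)/(2 + I) = 2*I/(2 + I))
T = 1544/13 (T = (886 - 562*(-15)/(2 - 15))/2 = (886 - 562*(-15)/(-13))/2 = (886 - 562*(-15)*(-1)/13)/2 = (886 - 281*30/13)/2 = (886 - 8430/13)/2 = (½)*(3088/13) = 1544/13 ≈ 118.77)
(d + b(1693, -1336)) + T = (1593368 - 1329) + 1544/13 = 1592039 + 1544/13 = 20698051/13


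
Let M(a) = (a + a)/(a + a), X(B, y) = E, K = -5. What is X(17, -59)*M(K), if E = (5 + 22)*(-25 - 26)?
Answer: -1377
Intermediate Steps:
E = -1377 (E = 27*(-51) = -1377)
X(B, y) = -1377
M(a) = 1 (M(a) = (2*a)/((2*a)) = (2*a)*(1/(2*a)) = 1)
X(17, -59)*M(K) = -1377*1 = -1377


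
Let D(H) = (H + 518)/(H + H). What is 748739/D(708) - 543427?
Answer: 196986461/613 ≈ 3.2135e+5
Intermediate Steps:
D(H) = (518 + H)/(2*H) (D(H) = (518 + H)/((2*H)) = (518 + H)*(1/(2*H)) = (518 + H)/(2*H))
748739/D(708) - 543427 = 748739/(((½)*(518 + 708)/708)) - 543427 = 748739/(((½)*(1/708)*1226)) - 543427 = 748739/(613/708) - 543427 = 748739*(708/613) - 543427 = 530107212/613 - 543427 = 196986461/613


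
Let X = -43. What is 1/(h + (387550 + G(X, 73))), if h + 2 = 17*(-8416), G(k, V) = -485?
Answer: 1/243991 ≈ 4.0985e-6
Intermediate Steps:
h = -143074 (h = -2 + 17*(-8416) = -2 - 143072 = -143074)
1/(h + (387550 + G(X, 73))) = 1/(-143074 + (387550 - 485)) = 1/(-143074 + 387065) = 1/243991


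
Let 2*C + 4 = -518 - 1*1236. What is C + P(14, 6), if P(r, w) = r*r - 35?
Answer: -718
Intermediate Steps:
P(r, w) = -35 + r**2 (P(r, w) = r**2 - 35 = -35 + r**2)
C = -879 (C = -2 + (-518 - 1*1236)/2 = -2 + (-518 - 1236)/2 = -2 + (1/2)*(-1754) = -2 - 877 = -879)
C + P(14, 6) = -879 + (-35 + 14**2) = -879 + (-35 + 196) = -879 + 161 = -718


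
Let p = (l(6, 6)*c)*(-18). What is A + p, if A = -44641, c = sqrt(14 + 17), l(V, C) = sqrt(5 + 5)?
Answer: -44641 - 18*sqrt(310) ≈ -44958.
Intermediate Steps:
l(V, C) = sqrt(10)
c = sqrt(31) ≈ 5.5678
p = -18*sqrt(310) (p = (sqrt(10)*sqrt(31))*(-18) = sqrt(310)*(-18) = -18*sqrt(310) ≈ -316.92)
A + p = -44641 - 18*sqrt(310)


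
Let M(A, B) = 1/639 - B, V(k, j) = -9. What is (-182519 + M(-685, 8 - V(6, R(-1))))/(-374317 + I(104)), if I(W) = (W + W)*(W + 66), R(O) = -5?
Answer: 116640503/216593523 ≈ 0.53852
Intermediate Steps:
I(W) = 2*W*(66 + W) (I(W) = (2*W)*(66 + W) = 2*W*(66 + W))
M(A, B) = 1/639 - B
(-182519 + M(-685, 8 - V(6, R(-1))))/(-374317 + I(104)) = (-182519 + (1/639 - (8 - 1*(-9))))/(-374317 + 2*104*(66 + 104)) = (-182519 + (1/639 - (8 + 9)))/(-374317 + 2*104*170) = (-182519 + (1/639 - 1*17))/(-374317 + 35360) = (-182519 + (1/639 - 17))/(-338957) = (-182519 - 10862/639)*(-1/338957) = -116640503/639*(-1/338957) = 116640503/216593523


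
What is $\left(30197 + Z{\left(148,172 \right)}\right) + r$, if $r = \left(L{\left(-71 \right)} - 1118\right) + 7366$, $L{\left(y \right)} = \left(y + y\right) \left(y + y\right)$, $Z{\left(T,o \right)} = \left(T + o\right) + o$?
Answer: $57101$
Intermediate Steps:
$Z{\left(T,o \right)} = T + 2 o$
$L{\left(y \right)} = 4 y^{2}$ ($L{\left(y \right)} = 2 y 2 y = 4 y^{2}$)
$r = 26412$ ($r = \left(4 \left(-71\right)^{2} - 1118\right) + 7366 = \left(4 \cdot 5041 - 1118\right) + 7366 = \left(20164 - 1118\right) + 7366 = 19046 + 7366 = 26412$)
$\left(30197 + Z{\left(148,172 \right)}\right) + r = \left(30197 + \left(148 + 2 \cdot 172\right)\right) + 26412 = \left(30197 + \left(148 + 344\right)\right) + 26412 = \left(30197 + 492\right) + 26412 = 30689 + 26412 = 57101$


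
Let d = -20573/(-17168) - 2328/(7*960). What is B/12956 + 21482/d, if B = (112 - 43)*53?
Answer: 167239269489661/6632085708 ≈ 25217.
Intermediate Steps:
B = 3657 (B = 69*53 = 3657)
d = 511893/600880 (d = -20573*(-1/17168) - 2328/6720 = 20573/17168 - 2328*1/6720 = 20573/17168 - 97/280 = 511893/600880 ≈ 0.85191)
B/12956 + 21482/d = 3657/12956 + 21482/(511893/600880) = 3657*(1/12956) + 21482*(600880/511893) = 3657/12956 + 12908104160/511893 = 167239269489661/6632085708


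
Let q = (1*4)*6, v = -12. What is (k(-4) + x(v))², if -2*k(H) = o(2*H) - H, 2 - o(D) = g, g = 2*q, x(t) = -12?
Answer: 81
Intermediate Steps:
q = 24 (q = 4*6 = 24)
g = 48 (g = 2*24 = 48)
o(D) = -46 (o(D) = 2 - 1*48 = 2 - 48 = -46)
k(H) = 23 + H/2 (k(H) = -(-46 - H)/2 = 23 + H/2)
(k(-4) + x(v))² = ((23 + (½)*(-4)) - 12)² = ((23 - 2) - 12)² = (21 - 12)² = 9² = 81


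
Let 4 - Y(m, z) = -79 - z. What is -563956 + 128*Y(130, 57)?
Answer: -546036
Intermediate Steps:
Y(m, z) = 83 + z (Y(m, z) = 4 - (-79 - z) = 4 + (79 + z) = 83 + z)
-563956 + 128*Y(130, 57) = -563956 + 128*(83 + 57) = -563956 + 128*140 = -563956 + 17920 = -546036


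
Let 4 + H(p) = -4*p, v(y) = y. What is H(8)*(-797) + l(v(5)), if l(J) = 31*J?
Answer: 28847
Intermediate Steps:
H(p) = -4 - 4*p
H(8)*(-797) + l(v(5)) = (-4 - 4*8)*(-797) + 31*5 = (-4 - 32)*(-797) + 155 = -36*(-797) + 155 = 28692 + 155 = 28847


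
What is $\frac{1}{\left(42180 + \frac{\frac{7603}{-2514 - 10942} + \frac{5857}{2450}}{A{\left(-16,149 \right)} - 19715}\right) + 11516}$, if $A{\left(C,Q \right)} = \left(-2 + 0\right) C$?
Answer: $\frac{324446698800}{17421489908672579} \approx 1.8623 \cdot 10^{-5}$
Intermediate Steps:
$A{\left(C,Q \right)} = - 2 C$
$\frac{1}{\left(42180 + \frac{\frac{7603}{-2514 - 10942} + \frac{5857}{2450}}{A{\left(-16,149 \right)} - 19715}\right) + 11516} = \frac{1}{\left(42180 + \frac{\frac{7603}{-2514 - 10942} + \frac{5857}{2450}}{\left(-2\right) \left(-16\right) - 19715}\right) + 11516} = \frac{1}{\left(42180 + \frac{\frac{7603}{-13456} + 5857 \cdot \frac{1}{2450}}{32 - 19715}\right) + 11516} = \frac{1}{\left(42180 + \frac{7603 \left(- \frac{1}{13456}\right) + \frac{5857}{2450}}{-19683}\right) + 11516} = \frac{1}{\left(42180 + \left(- \frac{7603}{13456} + \frac{5857}{2450}\right) \left(- \frac{1}{19683}\right)\right) + 11516} = \frac{1}{\left(42180 + \frac{30092221}{16483600} \left(- \frac{1}{19683}\right)\right) + 11516} = \frac{1}{\left(42180 - \frac{30092221}{324446698800}\right) + 11516} = \frac{1}{\frac{13685161725291779}{324446698800} + 11516} = \frac{1}{\frac{17421489908672579}{324446698800}} = \frac{324446698800}{17421489908672579}$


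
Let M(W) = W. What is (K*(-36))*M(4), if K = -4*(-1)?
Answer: -576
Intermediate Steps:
K = 4
(K*(-36))*M(4) = (4*(-36))*4 = -144*4 = -576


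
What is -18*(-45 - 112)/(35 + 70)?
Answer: 942/35 ≈ 26.914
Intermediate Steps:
-18*(-45 - 112)/(35 + 70) = -(-2826)/105 = -18*(-157/105) = 942/35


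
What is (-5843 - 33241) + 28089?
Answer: -10995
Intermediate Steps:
(-5843 - 33241) + 28089 = -39084 + 28089 = -10995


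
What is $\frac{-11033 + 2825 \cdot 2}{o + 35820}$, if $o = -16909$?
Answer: $- \frac{5383}{18911} \approx -0.28465$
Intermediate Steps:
$\frac{-11033 + 2825 \cdot 2}{o + 35820} = \frac{-11033 + 2825 \cdot 2}{-16909 + 35820} = \frac{-11033 + 5650}{18911} = \left(-5383\right) \frac{1}{18911} = - \frac{5383}{18911}$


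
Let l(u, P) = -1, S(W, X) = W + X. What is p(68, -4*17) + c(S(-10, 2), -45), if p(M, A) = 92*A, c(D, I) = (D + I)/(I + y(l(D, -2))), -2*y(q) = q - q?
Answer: -281467/45 ≈ -6254.8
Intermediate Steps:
y(q) = 0 (y(q) = -(q - q)/2 = -½*0 = 0)
c(D, I) = (D + I)/I (c(D, I) = (D + I)/(I + 0) = (D + I)/I)
p(68, -4*17) + c(S(-10, 2), -45) = 92*(-4*17) + ((-10 + 2) - 45)/(-45) = 92*(-68) - (-8 - 45)/45 = -6256 - 1/45*(-53) = -6256 + 53/45 = -281467/45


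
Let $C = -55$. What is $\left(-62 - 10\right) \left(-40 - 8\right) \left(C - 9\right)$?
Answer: $-221184$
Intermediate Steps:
$\left(-62 - 10\right) \left(-40 - 8\right) \left(C - 9\right) = \left(-62 - 10\right) \left(-40 - 8\right) \left(-55 - 9\right) = \left(-72\right) \left(-48\right) \left(-64\right) = 3456 \left(-64\right) = -221184$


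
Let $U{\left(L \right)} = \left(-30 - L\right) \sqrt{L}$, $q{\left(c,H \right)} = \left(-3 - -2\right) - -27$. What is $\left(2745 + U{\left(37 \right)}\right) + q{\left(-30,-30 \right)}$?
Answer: $2771 - 67 \sqrt{37} \approx 2363.5$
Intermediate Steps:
$q{\left(c,H \right)} = 26$ ($q{\left(c,H \right)} = \left(-3 + 2\right) + 27 = -1 + 27 = 26$)
$U{\left(L \right)} = \sqrt{L} \left(-30 - L\right)$
$\left(2745 + U{\left(37 \right)}\right) + q{\left(-30,-30 \right)} = \left(2745 + \sqrt{37} \left(-30 - 37\right)\right) + 26 = \left(2745 + \sqrt{37} \left(-67\right)\right) + 26 = \left(2745 - 67 \sqrt{37}\right) + 26 = 2771 - 67 \sqrt{37}$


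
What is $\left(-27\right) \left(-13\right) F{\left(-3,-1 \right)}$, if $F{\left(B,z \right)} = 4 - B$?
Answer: $2457$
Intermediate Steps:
$\left(-27\right) \left(-13\right) F{\left(-3,-1 \right)} = \left(-27\right) \left(-13\right) \left(4 - -3\right) = 351 \left(4 + 3\right) = 351 \cdot 7 = 2457$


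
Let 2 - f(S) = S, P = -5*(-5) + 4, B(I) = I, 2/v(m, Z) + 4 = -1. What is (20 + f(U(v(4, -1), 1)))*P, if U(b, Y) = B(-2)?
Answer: 696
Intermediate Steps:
v(m, Z) = -2/5 (v(m, Z) = 2/(-4 - 1) = 2/(-5) = 2*(-1/5) = -2/5)
U(b, Y) = -2
P = 29 (P = 25 + 4 = 29)
f(S) = 2 - S
(20 + f(U(v(4, -1), 1)))*P = (20 + (2 - 1*(-2)))*29 = (20 + (2 + 2))*29 = (20 + 4)*29 = 24*29 = 696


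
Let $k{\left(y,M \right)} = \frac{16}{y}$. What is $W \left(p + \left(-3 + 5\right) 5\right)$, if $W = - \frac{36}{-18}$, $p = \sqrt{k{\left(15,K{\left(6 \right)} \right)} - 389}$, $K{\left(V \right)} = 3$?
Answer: $20 + \frac{46 i \sqrt{165}}{15} \approx 20.0 + 39.392 i$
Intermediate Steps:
$p = \frac{23 i \sqrt{165}}{15}$ ($p = \sqrt{\frac{16}{15} - 389} = \sqrt{- \frac{5819}{15}} = \frac{23 i \sqrt{165}}{15} \approx 19.696 i$)
$W = 2$ ($W = \left(-36\right) \left(- \frac{1}{18}\right) = 2$)
$W \left(p + \left(-3 + 5\right) 5\right) = 2 \left(\frac{23 i \sqrt{165}}{15} + \left(-3 + 5\right) 5\right) = 2 \left(\frac{23 i \sqrt{165}}{15} + 2 \cdot 5\right) = 2 \left(\frac{23 i \sqrt{165}}{15} + 10\right) = 2 \left(10 + \frac{23 i \sqrt{165}}{15}\right) = 20 + \frac{46 i \sqrt{165}}{15}$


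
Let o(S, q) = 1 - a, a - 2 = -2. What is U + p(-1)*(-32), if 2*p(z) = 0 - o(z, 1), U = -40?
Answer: -24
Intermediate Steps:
a = 0 (a = 2 - 2 = 0)
o(S, q) = 1 (o(S, q) = 1 - 1*0 = 1 + 0 = 1)
p(z) = -1/2 (p(z) = (0 - 1*1)/2 = (0 - 1)/2 = (1/2)*(-1) = -1/2)
U + p(-1)*(-32) = -40 - 1/2*(-32) = -40 + 16 = -24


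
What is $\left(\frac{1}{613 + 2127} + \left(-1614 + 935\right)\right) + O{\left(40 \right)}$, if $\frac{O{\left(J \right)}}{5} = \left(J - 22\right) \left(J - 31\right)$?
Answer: $\frac{358941}{2740} \approx 131.0$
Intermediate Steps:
$O{\left(J \right)} = 5 \left(-31 + J\right) \left(-22 + J\right)$ ($O{\left(J \right)} = 5 \left(J - 22\right) \left(J - 31\right) = 5 \left(-22 + J\right) \left(-31 + J\right) = 5 \left(-31 + J\right) \left(-22 + J\right)$)
$\left(\frac{1}{613 + 2127} + \left(-1614 + 935\right)\right) + O{\left(40 \right)} = \left(\frac{1}{613 + 2127} + \left(-1614 + 935\right)\right) + \left(3410 - 10600 + 5 \cdot 40^{2}\right) = \left(\frac{1}{2740} - 679\right) + \left(3410 - 10600 + 5 \cdot 1600\right) = \left(\frac{1}{2740} - 679\right) + \left(3410 - 10600 + 8000\right) = - \frac{1860459}{2740} + 810 = \frac{358941}{2740}$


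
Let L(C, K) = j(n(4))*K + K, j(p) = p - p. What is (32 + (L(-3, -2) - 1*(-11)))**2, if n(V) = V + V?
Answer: 1681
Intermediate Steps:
n(V) = 2*V
j(p) = 0
L(C, K) = K (L(C, K) = 0*K + K = 0 + K = K)
(32 + (L(-3, -2) - 1*(-11)))**2 = (32 + (-2 - 1*(-11)))**2 = (32 + (-2 + 11))**2 = (32 + 9)**2 = 41**2 = 1681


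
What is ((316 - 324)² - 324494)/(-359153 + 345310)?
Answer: 324430/13843 ≈ 23.436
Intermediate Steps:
((316 - 324)² - 324494)/(-359153 + 345310) = ((-8)² - 324494)/(-13843) = (64 - 324494)*(-1/13843) = -324430*(-1/13843) = 324430/13843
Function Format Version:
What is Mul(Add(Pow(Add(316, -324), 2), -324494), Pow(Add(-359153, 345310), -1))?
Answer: Rational(324430, 13843) ≈ 23.436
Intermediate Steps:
Mul(Add(Pow(Add(316, -324), 2), -324494), Pow(Add(-359153, 345310), -1)) = Mul(Add(Pow(-8, 2), -324494), Pow(-13843, -1)) = Mul(Add(64, -324494), Rational(-1, 13843)) = Mul(-324430, Rational(-1, 13843)) = Rational(324430, 13843)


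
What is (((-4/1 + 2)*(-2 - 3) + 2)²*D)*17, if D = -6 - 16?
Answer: -53856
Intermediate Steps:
D = -22
(((-4/1 + 2)*(-2 - 3) + 2)²*D)*17 = (((-4/1 + 2)*(-2 - 3) + 2)²*(-22))*17 = (((-4*1 + 2)*(-5) + 2)²*(-22))*17 = (((-4 + 2)*(-5) + 2)²*(-22))*17 = ((-2*(-5) + 2)²*(-22))*17 = ((10 + 2)²*(-22))*17 = (12²*(-22))*17 = (144*(-22))*17 = -3168*17 = -53856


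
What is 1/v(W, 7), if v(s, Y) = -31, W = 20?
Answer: -1/31 ≈ -0.032258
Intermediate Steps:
1/v(W, 7) = 1/(-31) = -1/31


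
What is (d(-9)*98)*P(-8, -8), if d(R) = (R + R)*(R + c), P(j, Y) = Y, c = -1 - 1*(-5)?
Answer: -70560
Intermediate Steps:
c = 4 (c = -1 + 5 = 4)
d(R) = 2*R*(4 + R) (d(R) = (R + R)*(R + 4) = (2*R)*(4 + R) = 2*R*(4 + R))
(d(-9)*98)*P(-8, -8) = ((2*(-9)*(4 - 9))*98)*(-8) = ((2*(-9)*(-5))*98)*(-8) = (90*98)*(-8) = 8820*(-8) = -70560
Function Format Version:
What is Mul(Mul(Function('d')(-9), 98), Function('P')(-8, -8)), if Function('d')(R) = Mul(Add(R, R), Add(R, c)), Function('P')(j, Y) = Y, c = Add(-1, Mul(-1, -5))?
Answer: -70560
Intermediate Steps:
c = 4 (c = Add(-1, 5) = 4)
Function('d')(R) = Mul(2, R, Add(4, R)) (Function('d')(R) = Mul(Add(R, R), Add(R, 4)) = Mul(Mul(2, R), Add(4, R)) = Mul(2, R, Add(4, R)))
Mul(Mul(Function('d')(-9), 98), Function('P')(-8, -8)) = Mul(Mul(Mul(2, -9, Add(4, -9)), 98), -8) = Mul(Mul(Mul(2, -9, -5), 98), -8) = Mul(Mul(90, 98), -8) = Mul(8820, -8) = -70560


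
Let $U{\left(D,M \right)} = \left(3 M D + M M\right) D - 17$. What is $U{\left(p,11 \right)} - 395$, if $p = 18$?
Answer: $12458$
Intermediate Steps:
$U{\left(D,M \right)} = -17 + D \left(M^{2} + 3 D M\right)$ ($U{\left(D,M \right)} = \left(3 D M + M^{2}\right) D - 17 = \left(M^{2} + 3 D M\right) D - 17 = D \left(M^{2} + 3 D M\right) - 17 = -17 + D \left(M^{2} + 3 D M\right)$)
$U{\left(p,11 \right)} - 395 = \left(-17 + 18 \cdot 11^{2} + 3 \cdot 11 \cdot 18^{2}\right) - 395 = \left(-17 + 18 \cdot 121 + 3 \cdot 11 \cdot 324\right) - 395 = \left(-17 + 2178 + 10692\right) - 395 = 12853 - 395 = 12458$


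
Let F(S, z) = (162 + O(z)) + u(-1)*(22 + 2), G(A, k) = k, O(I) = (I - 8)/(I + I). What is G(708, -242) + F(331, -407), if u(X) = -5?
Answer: -162385/814 ≈ -199.49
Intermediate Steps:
O(I) = (-8 + I)/(2*I) (O(I) = (-8 + I)/((2*I)) = (-8 + I)*(1/(2*I)) = (-8 + I)/(2*I))
F(S, z) = 42 + (-8 + z)/(2*z) (F(S, z) = (162 + (-8 + z)/(2*z)) - 5*(22 + 2) = (162 + (-8 + z)/(2*z)) - 5*24 = (162 + (-8 + z)/(2*z)) - 120 = 42 + (-8 + z)/(2*z))
G(708, -242) + F(331, -407) = -242 + (85/2 - 4/(-407)) = -242 + (85/2 - 4*(-1/407)) = -242 + (85/2 + 4/407) = -242 + 34603/814 = -162385/814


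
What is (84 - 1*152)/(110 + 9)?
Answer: -4/7 ≈ -0.57143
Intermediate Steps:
(84 - 1*152)/(110 + 9) = (84 - 152)/119 = -68*1/119 = -4/7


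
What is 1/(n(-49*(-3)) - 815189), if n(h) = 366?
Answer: -1/814823 ≈ -1.2273e-6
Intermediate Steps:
1/(n(-49*(-3)) - 815189) = 1/(366 - 815189) = 1/(-814823) = -1/814823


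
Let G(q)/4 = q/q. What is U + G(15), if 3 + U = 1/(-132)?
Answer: 131/132 ≈ 0.99242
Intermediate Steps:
U = -397/132 (U = -3 + 1/(-132) = -3 - 1/132 = -397/132 ≈ -3.0076)
G(q) = 4 (G(q) = 4*(q/q) = 4*1 = 4)
U + G(15) = -397/132 + 4 = 131/132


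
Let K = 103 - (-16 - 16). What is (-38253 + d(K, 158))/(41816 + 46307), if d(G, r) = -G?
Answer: -5484/12589 ≈ -0.43562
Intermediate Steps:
K = 135 (K = 103 - 1*(-32) = 103 + 32 = 135)
(-38253 + d(K, 158))/(41816 + 46307) = (-38253 - 1*135)/(41816 + 46307) = (-38253 - 135)/88123 = -38388*1/88123 = -5484/12589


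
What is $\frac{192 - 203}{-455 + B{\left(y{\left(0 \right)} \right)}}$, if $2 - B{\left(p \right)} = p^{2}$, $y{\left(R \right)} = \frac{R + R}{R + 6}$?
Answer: $\frac{11}{453} \approx 0.024283$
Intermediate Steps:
$y{\left(R \right)} = \frac{2 R}{6 + R}$
$B{\left(p \right)} = 2 - p^{2}$
$\frac{192 - 203}{-455 + B{\left(y{\left(0 \right)} \right)}} = \frac{192 - 203}{-455 + \left(2 - \left(2 \cdot 0 \frac{1}{6 + 0}\right)^{2}\right)} = - \frac{11}{-455 + \left(2 - \left(2 \cdot 0 \cdot \frac{1}{6}\right)^{2}\right)} = - \frac{11}{-455 + \left(2 - 0^{2}\right)} = - \frac{11}{-455 + \left(2 - 0\right)} = - \frac{11}{-455 + \left(2 + 0\right)} = - \frac{11}{-455 + 2} = - \frac{11}{-453} = \left(-11\right) \left(- \frac{1}{453}\right) = \frac{11}{453}$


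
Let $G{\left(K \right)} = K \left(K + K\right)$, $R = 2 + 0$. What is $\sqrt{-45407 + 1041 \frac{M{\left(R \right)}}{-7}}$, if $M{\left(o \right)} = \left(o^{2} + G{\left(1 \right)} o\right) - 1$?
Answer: $4 i \sqrt{2903} \approx 215.52 i$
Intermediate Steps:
$R = 2$
$G{\left(K \right)} = 2 K^{2}$ ($G{\left(K \right)} = K 2 K = 2 K^{2}$)
$M{\left(o \right)} = -1 + o^{2} + 2 o$ ($M{\left(o \right)} = \left(o^{2} + 2 \cdot 1^{2} o\right) - 1 = \left(o^{2} + 2 \cdot 1 o\right) - 1 = \left(o^{2} + 2 o\right) - 1 = -1 + o^{2} + 2 o$)
$\sqrt{-45407 + 1041 \frac{M{\left(R \right)}}{-7}} = \sqrt{-45407 + 1041 \frac{-1 + 2^{2} + 2 \cdot 2}{-7}} = \sqrt{-45407 + 1041 \left(-1 + 4 + 4\right) \left(- \frac{1}{7}\right)} = \sqrt{-45407 + 1041 \cdot 7 \left(- \frac{1}{7}\right)} = \sqrt{-45407 + 1041 \left(-1\right)} = \sqrt{-45407 - 1041} = \sqrt{-46448} = 4 i \sqrt{2903}$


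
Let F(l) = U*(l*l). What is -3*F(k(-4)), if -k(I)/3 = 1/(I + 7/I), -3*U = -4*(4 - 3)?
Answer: -576/529 ≈ -1.0888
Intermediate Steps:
U = 4/3 (U = -(-4)*(4 - 3)/3 = -(-4)/3 = -⅓*(-4) = 4/3 ≈ 1.3333)
k(I) = -3/(I + 7/I)
F(l) = 4*l²/3 (F(l) = 4*(l*l)/3 = 4*l²/3)
-3*F(k(-4)) = -4*(-3*(-4)/(7 + (-4)²))² = -4*(-3*(-4)/(7 + 16))² = -4*(-3*(-4)/23)² = -4*(-3*(-4)*1/23)² = -4*(12/23)² = -4*144/529 = -3*192/529 = -576/529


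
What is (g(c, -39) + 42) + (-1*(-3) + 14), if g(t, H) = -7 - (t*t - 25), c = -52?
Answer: -2627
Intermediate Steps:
g(t, H) = 18 - t² (g(t, H) = -7 - (t² - 25) = -7 - (-25 + t²) = -7 + (25 - t²) = 18 - t²)
(g(c, -39) + 42) + (-1*(-3) + 14) = ((18 - 1*(-52)²) + 42) + (-1*(-3) + 14) = ((18 - 1*2704) + 42) + (3 + 14) = ((18 - 2704) + 42) + 17 = (-2686 + 42) + 17 = -2644 + 17 = -2627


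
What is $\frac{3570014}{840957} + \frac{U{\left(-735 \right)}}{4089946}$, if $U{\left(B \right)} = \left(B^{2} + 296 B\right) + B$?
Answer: $\frac{1062278126161}{245676337023} \approx 4.3239$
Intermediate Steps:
$U{\left(B \right)} = B^{2} + 297 B$
$\frac{3570014}{840957} + \frac{U{\left(-735 \right)}}{4089946} = \frac{3570014}{840957} + \frac{\left(-735\right) \left(297 - 735\right)}{4089946} = 3570014 \cdot \frac{1}{840957} + \left(-735\right) \left(-438\right) \frac{1}{4089946} = \frac{3570014}{840957} + 321930 \cdot \frac{1}{4089946} = \frac{3570014}{840957} + \frac{22995}{292139} = \frac{1062278126161}{245676337023}$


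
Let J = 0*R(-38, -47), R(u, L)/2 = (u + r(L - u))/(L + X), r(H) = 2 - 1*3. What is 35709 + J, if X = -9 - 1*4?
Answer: 35709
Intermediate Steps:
X = -13 (X = -9 - 4 = -13)
r(H) = -1 (r(H) = 2 - 3 = -1)
R(u, L) = 2*(-1 + u)/(-13 + L) (R(u, L) = 2*((u - 1)/(L - 13)) = 2*((-1 + u)/(-13 + L)) = 2*(-1 + u)/(-13 + L))
J = 0 (J = 0*(2*(-1 - 38)/(-13 - 47)) = 0*(2*(-39)/(-60)) = 0*(2*(-1/60)*(-39)) = 0*(13/10) = 0)
35709 + J = 35709 + 0 = 35709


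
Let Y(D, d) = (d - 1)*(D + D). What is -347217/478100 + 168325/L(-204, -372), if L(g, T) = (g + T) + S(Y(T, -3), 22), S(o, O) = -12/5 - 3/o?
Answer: -400157985287573/1371606268900 ≈ -291.74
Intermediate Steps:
Y(D, d) = 2*D*(-1 + d) (Y(D, d) = (-1 + d)*(2*D) = 2*D*(-1 + d))
S(o, O) = -12/5 - 3/o (S(o, O) = -12*1/5 - 3/o = -12/5 - 3/o)
L(g, T) = -12/5 + T + g + 3/(8*T) (L(g, T) = (g + T) + (-12/5 - 3*1/(2*T*(-1 - 3))) = (T + g) + (-12/5 - 3*(-1/(8*T))) = (T + g) + (-12/5 - (-3)/(8*T)) = (T + g) + (-12/5 + 3/(8*T)) = -12/5 + T + g + 3/(8*T))
-347217/478100 + 168325/L(-204, -372) = -347217/478100 + 168325/(-12/5 - 372 - 204 + (3/8)/(-372)) = -347217*1/478100 + 168325/(-12/5 - 372 - 204 + (3/8)*(-1/372)) = -347217/478100 + 168325/(-12/5 - 372 - 204 - 1/992) = -347217/478100 + 168325/(-2868869/4960) = -347217/478100 + 168325*(-4960/2868869) = -347217/478100 - 834892000/2868869 = -400157985287573/1371606268900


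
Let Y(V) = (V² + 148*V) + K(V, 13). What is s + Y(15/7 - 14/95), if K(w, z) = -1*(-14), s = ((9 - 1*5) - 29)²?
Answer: 414946044/442225 ≈ 938.31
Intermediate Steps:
s = 625 (s = ((9 - 5) - 29)² = (4 - 29)² = (-25)² = 625)
K(w, z) = 14
Y(V) = 14 + V² + 148*V (Y(V) = (V² + 148*V) + 14 = 14 + V² + 148*V)
s + Y(15/7 - 14/95) = 625 + (14 + (15/7 - 14/95)² + 148*(15/7 - 14/95)) = 625 + (14 + (1327/665)² + 148*(1327/665)) = 625 + (14 + 1760929/442225 + 196396/665) = 625 + 138555419/442225 = 414946044/442225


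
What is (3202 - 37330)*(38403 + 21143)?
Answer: -2032185888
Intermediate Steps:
(3202 - 37330)*(38403 + 21143) = -34128*59546 = -2032185888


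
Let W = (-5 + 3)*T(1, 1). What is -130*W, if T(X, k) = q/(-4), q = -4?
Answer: 260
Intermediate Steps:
T(X, k) = 1 (T(X, k) = -4/(-4) = -4*(-¼) = 1)
W = -2 (W = (-5 + 3)*1 = -2*1 = -2)
-130*W = -130*(-2) = 260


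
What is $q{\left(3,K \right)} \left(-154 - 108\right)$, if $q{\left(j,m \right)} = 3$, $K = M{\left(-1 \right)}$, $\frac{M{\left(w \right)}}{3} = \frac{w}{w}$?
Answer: $-786$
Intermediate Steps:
$M{\left(w \right)} = 3$ ($M{\left(w \right)} = 3 \frac{w}{w} = 3 \cdot 1 = 3$)
$K = 3$
$q{\left(3,K \right)} \left(-154 - 108\right) = 3 \left(-154 - 108\right) = 3 \left(-262\right) = -786$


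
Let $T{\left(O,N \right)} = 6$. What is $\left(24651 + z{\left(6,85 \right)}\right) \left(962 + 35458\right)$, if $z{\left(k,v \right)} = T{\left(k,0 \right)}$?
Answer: $898007940$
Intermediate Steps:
$z{\left(k,v \right)} = 6$
$\left(24651 + z{\left(6,85 \right)}\right) \left(962 + 35458\right) = \left(24651 + 6\right) \left(962 + 35458\right) = 24657 \cdot 36420 = 898007940$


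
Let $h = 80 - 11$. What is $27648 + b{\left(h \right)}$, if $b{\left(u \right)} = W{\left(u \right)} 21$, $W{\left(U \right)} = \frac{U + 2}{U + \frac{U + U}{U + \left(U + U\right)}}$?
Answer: $\frac{5782905}{209} \approx 27669.0$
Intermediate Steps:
$h = 69$
$W{\left(U \right)} = \frac{2 + U}{\frac{2}{3} + U}$ ($W{\left(U \right)} = \frac{2 + U}{U + \frac{2 U}{U + 2 U}} = \frac{2 + U}{U + \frac{2 U}{3 U}} = \frac{2 + U}{U + 2 U \frac{1}{3 U}} = \frac{2 + U}{U + \frac{2}{3}} = \frac{2 + U}{\frac{2}{3} + U}$)
$b{\left(u \right)} = \frac{63 \left(2 + u\right)}{2 + 3 u}$ ($b{\left(u \right)} = \frac{3 \left(2 + u\right)}{2 + 3 u} 21 = \frac{63 \left(2 + u\right)}{2 + 3 u}$)
$27648 + b{\left(h \right)} = 27648 + \frac{63 \left(2 + 69\right)}{2 + 3 \cdot 69} = 27648 + 63 \frac{1}{2 + 207} \cdot 71 = 27648 + 63 \cdot \frac{1}{209} \cdot 71 = 27648 + \frac{4473}{209} = \frac{5782905}{209}$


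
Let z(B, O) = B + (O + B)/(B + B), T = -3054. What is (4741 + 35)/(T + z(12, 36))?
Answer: -597/380 ≈ -1.5711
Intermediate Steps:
z(B, O) = B + (B + O)/(2*B) (z(B, O) = B + (B + O)/((2*B)) = B + (B + O)*(1/(2*B)) = B + (B + O)/(2*B))
(4741 + 35)/(T + z(12, 36)) = (4741 + 35)/(-3054 + (1/2 + 12 + (1/2)*36/12)) = 4776/(-3054 + (1/2 + 12 + (1/2)*36*(1/12))) = 4776/(-3054 + (1/2 + 12 + 3/2)) = 4776/(-3054 + 14) = 4776/(-3040) = 4776*(-1/3040) = -597/380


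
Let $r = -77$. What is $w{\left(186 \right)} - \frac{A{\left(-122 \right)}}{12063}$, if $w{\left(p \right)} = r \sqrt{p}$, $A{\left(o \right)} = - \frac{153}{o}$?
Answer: $- \frac{51}{490562} - 77 \sqrt{186} \approx -1050.1$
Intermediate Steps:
$w{\left(p \right)} = - 77 \sqrt{p}$
$w{\left(186 \right)} - \frac{A{\left(-122 \right)}}{12063} = - 77 \sqrt{186} - \frac{\left(-153\right) \frac{1}{-122}}{12063} = - 77 \sqrt{186} - \left(-153\right) \left(- \frac{1}{122}\right) \frac{1}{12063} = - 77 \sqrt{186} - \frac{153}{122} \cdot \frac{1}{12063} = - 77 \sqrt{186} - \frac{51}{490562} = - \frac{51}{490562} - 77 \sqrt{186}$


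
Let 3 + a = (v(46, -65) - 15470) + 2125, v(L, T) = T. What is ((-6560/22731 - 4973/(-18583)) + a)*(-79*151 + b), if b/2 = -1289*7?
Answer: 169832250497138350/422410173 ≈ 4.0206e+8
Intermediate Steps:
b = -18046 (b = 2*(-1289*7) = 2*(-9023) = -18046)
a = -13413 (a = -3 + ((-65 - 15470) + 2125) = -3 + (-15535 + 2125) = -3 - 13410 = -13413)
((-6560/22731 - 4973/(-18583)) + a)*(-79*151 + b) = ((-6560/22731 - 4973/(-18583)) - 13413)*(-79*151 - 18046) = ((-6560*1/22731 - 4973*(-1/18583)) - 13413)*(-11929 - 18046) = ((-6560/22731 + 4973/18583) - 13413)*(-29975) = (-8863217/422410173 - 13413)*(-29975) = -5665796513666/422410173*(-29975) = 169832250497138350/422410173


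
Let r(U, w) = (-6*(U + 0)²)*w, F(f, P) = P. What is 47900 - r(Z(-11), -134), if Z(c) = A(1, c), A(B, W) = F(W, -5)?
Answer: 27800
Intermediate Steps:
A(B, W) = -5
Z(c) = -5
r(U, w) = -6*w*U² (r(U, w) = (-6*U²)*w = -6*w*U²)
47900 - r(Z(-11), -134) = 47900 - (-6)*(-134)*(-5)² = 47900 - (-6)*(-134)*25 = 47900 - 1*20100 = 47900 - 20100 = 27800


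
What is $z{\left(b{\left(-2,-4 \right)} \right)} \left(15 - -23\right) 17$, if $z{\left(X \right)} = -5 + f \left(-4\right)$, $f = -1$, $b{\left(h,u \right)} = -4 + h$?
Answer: $-646$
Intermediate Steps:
$z{\left(X \right)} = -1$ ($z{\left(X \right)} = -5 - -4 = -5 + 4 = -1$)
$z{\left(b{\left(-2,-4 \right)} \right)} \left(15 - -23\right) 17 = - (15 - -23) 17 = - (15 + 23) 17 = \left(-1\right) 38 \cdot 17 = \left(-38\right) 17 = -646$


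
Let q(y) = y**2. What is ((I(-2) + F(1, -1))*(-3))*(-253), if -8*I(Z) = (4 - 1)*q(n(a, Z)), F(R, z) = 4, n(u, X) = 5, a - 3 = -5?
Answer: -32637/8 ≈ -4079.6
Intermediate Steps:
a = -2 (a = 3 - 5 = -2)
I(Z) = -75/8 (I(Z) = -(4 - 1)*5**2/8 = -3*25/8 = -1/8*75 = -75/8)
((I(-2) + F(1, -1))*(-3))*(-253) = ((-75/8 + 4)*(-3))*(-253) = -43/8*(-3)*(-253) = (129/8)*(-253) = -32637/8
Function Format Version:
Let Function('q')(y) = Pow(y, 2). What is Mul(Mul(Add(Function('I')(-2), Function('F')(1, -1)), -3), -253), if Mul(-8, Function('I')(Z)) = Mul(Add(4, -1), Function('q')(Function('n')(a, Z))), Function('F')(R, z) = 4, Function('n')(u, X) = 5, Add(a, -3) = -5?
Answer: Rational(-32637, 8) ≈ -4079.6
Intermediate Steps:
a = -2 (a = Add(3, -5) = -2)
Function('I')(Z) = Rational(-75, 8) (Function('I')(Z) = Mul(Rational(-1, 8), Mul(Add(4, -1), Pow(5, 2))) = Mul(Rational(-1, 8), Mul(3, 25)) = Mul(Rational(-1, 8), 75) = Rational(-75, 8))
Mul(Mul(Add(Function('I')(-2), Function('F')(1, -1)), -3), -253) = Mul(Mul(Add(Rational(-75, 8), 4), -3), -253) = Mul(Mul(Rational(-43, 8), -3), -253) = Mul(Rational(129, 8), -253) = Rational(-32637, 8)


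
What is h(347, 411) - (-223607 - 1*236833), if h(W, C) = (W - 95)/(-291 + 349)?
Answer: 13352886/29 ≈ 4.6044e+5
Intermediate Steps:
h(W, C) = -95/58 + W/58 (h(W, C) = (-95 + W)/58 = (-95 + W)*(1/58) = -95/58 + W/58)
h(347, 411) - (-223607 - 1*236833) = (-95/58 + (1/58)*347) - (-223607 - 1*236833) = (-95/58 + 347/58) - (-223607 - 236833) = 126/29 - 1*(-460440) = 126/29 + 460440 = 13352886/29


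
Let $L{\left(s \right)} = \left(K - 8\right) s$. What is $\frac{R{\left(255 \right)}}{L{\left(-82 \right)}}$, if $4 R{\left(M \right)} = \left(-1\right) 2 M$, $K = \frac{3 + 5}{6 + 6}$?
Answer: $- \frac{765}{3608} \approx -0.21203$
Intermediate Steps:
$K = \frac{2}{3}$ ($K = \frac{8}{12} = 8 \cdot \frac{1}{12} = \frac{2}{3} \approx 0.66667$)
$R{\left(M \right)} = - \frac{M}{2}$ ($R{\left(M \right)} = \frac{\left(-1\right) 2 M}{4} = \frac{\left(-2\right) M}{4} = - \frac{M}{2}$)
$L{\left(s \right)} = - \frac{22 s}{3}$ ($L{\left(s \right)} = \left(\frac{2}{3} - 8\right) s = - \frac{22 s}{3}$)
$\frac{R{\left(255 \right)}}{L{\left(-82 \right)}} = \frac{\left(- \frac{1}{2}\right) 255}{\left(- \frac{22}{3}\right) \left(-82\right)} = - \frac{255}{2 \cdot \frac{1804}{3}} = \left(- \frac{255}{2}\right) \frac{3}{1804} = - \frac{765}{3608}$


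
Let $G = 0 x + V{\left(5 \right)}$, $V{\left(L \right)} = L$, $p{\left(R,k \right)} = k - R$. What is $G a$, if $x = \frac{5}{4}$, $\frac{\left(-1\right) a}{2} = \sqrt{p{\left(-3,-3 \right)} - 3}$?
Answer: $- 10 i \sqrt{3} \approx - 17.32 i$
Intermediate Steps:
$a = - 2 i \sqrt{3}$ ($a = - 2 \sqrt{\left(-3 - -3\right) - 3} = - 2 \sqrt{\left(-3 + 3\right) - 3} = - 2 \sqrt{0 - 3} = - 2 \sqrt{-3} = - 2 i \sqrt{3} \approx - 3.4641 i$)
$x = \frac{5}{4}$ ($x = 5 \cdot \frac{1}{4} = \frac{5}{4} \approx 1.25$)
$G = 5$ ($G = 0 \cdot \frac{5}{4} + 5 = 0 + 5 = 5$)
$G a = 5 \left(- 2 i \sqrt{3}\right) = - 10 i \sqrt{3}$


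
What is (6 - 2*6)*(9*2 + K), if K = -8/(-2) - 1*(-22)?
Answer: -264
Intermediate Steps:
K = 26 (K = -8*(-½) + 22 = 4 + 22 = 26)
(6 - 2*6)*(9*2 + K) = (6 - 2*6)*(9*2 + 26) = (6 - 12)*(18 + 26) = -6*44 = -264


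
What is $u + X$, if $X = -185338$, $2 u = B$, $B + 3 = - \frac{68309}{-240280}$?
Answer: $- \frac{89066681811}{480560} \approx -1.8534 \cdot 10^{5}$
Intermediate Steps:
$B = - \frac{652531}{240280}$ ($B = -3 - \frac{68309}{-240280} = -3 - - \frac{68309}{240280} = -3 + \frac{68309}{240280} = - \frac{652531}{240280} \approx -2.7157$)
$u = - \frac{652531}{480560}$ ($u = \frac{1}{2} \left(- \frac{652531}{240280}\right) = - \frac{652531}{480560} \approx -1.3579$)
$u + X = - \frac{652531}{480560} - 185338 = - \frac{89066681811}{480560}$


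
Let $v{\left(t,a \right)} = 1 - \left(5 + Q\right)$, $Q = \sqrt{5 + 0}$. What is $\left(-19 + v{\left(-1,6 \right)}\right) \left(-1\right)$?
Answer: $23 + \sqrt{5} \approx 25.236$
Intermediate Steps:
$Q = \sqrt{5} \approx 2.2361$
$v{\left(t,a \right)} = -4 - \sqrt{5}$ ($v{\left(t,a \right)} = 1 - \left(5 + \sqrt{5}\right) = -4 - \sqrt{5}$)
$\left(-19 + v{\left(-1,6 \right)}\right) \left(-1\right) = \left(-19 - \left(4 + \sqrt{5}\right)\right) \left(-1\right) = \left(-23 - \sqrt{5}\right) \left(-1\right) = 23 + \sqrt{5}$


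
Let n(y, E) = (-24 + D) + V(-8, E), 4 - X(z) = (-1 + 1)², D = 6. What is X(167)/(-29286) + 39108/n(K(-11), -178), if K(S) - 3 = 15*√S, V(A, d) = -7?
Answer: -572658494/366075 ≈ -1564.3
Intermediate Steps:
X(z) = 4 (X(z) = 4 - (-1 + 1)² = 4 - 1*0² = 4 - 1*0 = 4 + 0 = 4)
K(S) = 3 + 15*√S
n(y, E) = -25 (n(y, E) = (-24 + 6) - 7 = -18 - 7 = -25)
X(167)/(-29286) + 39108/n(K(-11), -178) = 4/(-29286) + 39108/(-25) = 4*(-1/29286) + 39108*(-1/25) = -2/14643 - 39108/25 = -572658494/366075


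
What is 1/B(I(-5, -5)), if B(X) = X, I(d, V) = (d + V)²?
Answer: 1/100 ≈ 0.010000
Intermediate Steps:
I(d, V) = (V + d)²
1/B(I(-5, -5)) = 1/((-5 - 5)²) = 1/((-10)²) = 1/100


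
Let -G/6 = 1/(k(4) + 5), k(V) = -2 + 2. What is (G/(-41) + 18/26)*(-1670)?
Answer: -642282/533 ≈ -1205.0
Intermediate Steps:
k(V) = 0
G = -6/5 (G = -6/(0 + 5) = -6/5 ≈ -1.2000)
(G/(-41) + 18/26)*(-1670) = (-6/5/(-41) + 18/26)*(-1670) = (-6/5*(-1/41) + 18*(1/26))*(-1670) = (6/205 + 9/13)*(-1670) = (1923/2665)*(-1670) = -642282/533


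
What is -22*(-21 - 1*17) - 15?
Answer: 821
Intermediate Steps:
-22*(-21 - 1*17) - 15 = -22*(-21 - 17) - 15 = -22*(-38) - 15 = 836 - 15 = 821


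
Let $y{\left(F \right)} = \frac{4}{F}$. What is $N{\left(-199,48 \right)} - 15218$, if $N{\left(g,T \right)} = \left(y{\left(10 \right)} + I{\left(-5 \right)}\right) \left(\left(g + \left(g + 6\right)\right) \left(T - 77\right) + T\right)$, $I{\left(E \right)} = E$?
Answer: $- \frac{338658}{5} \approx -67732.0$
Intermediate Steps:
$N{\left(g,T \right)} = - \frac{23 T}{5} - \frac{23 \left(-77 + T\right) \left(6 + 2 g\right)}{5}$ ($N{\left(g,T \right)} = \left(\frac{4}{10} - 5\right) \left(\left(g + \left(g + 6\right)\right) \left(T - 77\right) + T\right) = \left(4 \cdot \frac{1}{10} - 5\right) \left(\left(g + \left(6 + g\right)\right) \left(-77 + T\right) + T\right) = \left(\frac{2}{5} - 5\right) \left(\left(6 + 2 g\right) \left(-77 + T\right) + T\right) = - \frac{23 \left(\left(-77 + T\right) \left(6 + 2 g\right) + T\right)}{5} = - \frac{23 \left(T + \left(-77 + T\right) \left(6 + 2 g\right)\right)}{5} = - \frac{23 T}{5} - \frac{23 \left(-77 + T\right) \left(6 + 2 g\right)}{5}$)
$N{\left(-199,48 \right)} - 15218 = \left(\frac{10626}{5} - \frac{7728}{5} + \frac{3542}{5} \left(-199\right) - \frac{2208}{5} \left(-199\right)\right) - 15218 = \left(\frac{10626}{5} - \frac{7728}{5} - \frac{704858}{5} + \frac{439392}{5}\right) - 15218 = - \frac{262568}{5} - 15218 = - \frac{338658}{5}$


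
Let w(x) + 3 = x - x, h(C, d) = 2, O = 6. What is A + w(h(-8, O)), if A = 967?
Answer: 964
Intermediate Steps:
w(x) = -3 (w(x) = -3 + (x - x) = -3 + 0 = -3)
A + w(h(-8, O)) = 967 - 3 = 964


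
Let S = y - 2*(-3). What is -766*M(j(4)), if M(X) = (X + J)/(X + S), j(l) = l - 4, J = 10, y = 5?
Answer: -7660/11 ≈ -696.36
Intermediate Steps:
S = 11 (S = 5 - 2*(-3) = 5 + 6 = 11)
j(l) = -4 + l
M(X) = (10 + X)/(11 + X) (M(X) = (X + 10)/(X + 11) = (10 + X)/(11 + X))
-766*M(j(4)) = -766*(10 + (-4 + 4))/(11 + (-4 + 4)) = -766*(10 + 0)/(11 + 0) = -766*10/11 = -7660/11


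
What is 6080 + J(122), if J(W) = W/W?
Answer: 6081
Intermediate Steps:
J(W) = 1
6080 + J(122) = 6080 + 1 = 6081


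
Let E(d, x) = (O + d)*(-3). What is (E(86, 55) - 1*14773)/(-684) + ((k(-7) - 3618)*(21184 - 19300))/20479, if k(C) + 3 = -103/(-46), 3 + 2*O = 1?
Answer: -25044582097/80543907 ≈ -310.94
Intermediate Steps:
O = -1 (O = -3/2 + (½)*1 = -3/2 + ½ = -1)
k(C) = -35/46 (k(C) = -3 - 103/(-46) = -3 - 103*(-1/46) = -3 + 103/46 = -35/46)
E(d, x) = 3 - 3*d (E(d, x) = (-1 + d)*(-3) = 3 - 3*d)
(E(86, 55) - 1*14773)/(-684) + ((k(-7) - 3618)*(21184 - 19300))/20479 = ((3 - 3*86) - 1*14773)/(-684) + ((-35/46 - 3618)*(21184 - 19300))/20479 = ((3 - 258) - 14773)*(-1/684) - 166463/46*1884*(1/20479) = (-255 - 14773)*(-1/684) - 156808146/23*1/20479 = -15028*(-1/684) - 156808146/471017 = 3757/171 - 156808146/471017 = -25044582097/80543907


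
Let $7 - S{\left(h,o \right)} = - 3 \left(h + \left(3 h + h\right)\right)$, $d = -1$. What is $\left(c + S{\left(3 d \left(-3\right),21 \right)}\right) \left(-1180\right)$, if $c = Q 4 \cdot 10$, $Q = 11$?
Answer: $-686760$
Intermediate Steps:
$S{\left(h,o \right)} = 7 + 15 h$ ($S{\left(h,o \right)} = 7 - - 3 \left(h + \left(3 h + h\right)\right) = 7 - - 3 \left(h + 4 h\right) = 7 - - 3 \cdot 5 h = 7 - - 15 h = 7 + 15 h$)
$c = 440$ ($c = 11 \cdot 4 \cdot 10 = 44 \cdot 10 = 440$)
$\left(c + S{\left(3 d \left(-3\right),21 \right)}\right) \left(-1180\right) = \left(440 + \left(7 + 15 \cdot 3 \left(-1\right) \left(-3\right)\right)\right) \left(-1180\right) = \left(440 + \left(7 + 15 \left(\left(-3\right) \left(-3\right)\right)\right)\right) \left(-1180\right) = \left(440 + \left(7 + 15 \cdot 9\right)\right) \left(-1180\right) = \left(440 + \left(7 + 135\right)\right) \left(-1180\right) = \left(440 + 142\right) \left(-1180\right) = 582 \left(-1180\right) = -686760$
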